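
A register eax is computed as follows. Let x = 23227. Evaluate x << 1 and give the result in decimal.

46454

23227 = 0101101010111011
shift left by 1 → 1011010101110110 = 46454
(equivalently, 23227 × 2^1 = 23227 × 2)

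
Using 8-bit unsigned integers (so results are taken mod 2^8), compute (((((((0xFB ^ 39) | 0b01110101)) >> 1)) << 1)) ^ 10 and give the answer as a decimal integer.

0xFB = 11111011
39 = 00100111
→ ^ → 11011100 = 220
0b01110101 = 01110101
→ | → 11111101 = 253
→ >> 1 → 01111110 = 126
→ << 1 (mod 2^8) → 11111100 = 252
10 = 00001010
→ ^ → 11110110 = 246

246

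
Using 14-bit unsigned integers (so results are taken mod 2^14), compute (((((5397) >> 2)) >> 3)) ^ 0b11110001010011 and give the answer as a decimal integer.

5397 = 01010100010101
→ >> 2 → 00010101000101 = 1349
→ >> 3 → 00000010101000 = 168
0b11110001010011 = 11110001010011
→ ^ → 11110011111011 = 15611

15611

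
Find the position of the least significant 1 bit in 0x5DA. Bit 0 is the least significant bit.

0x5DA = 10111011010
Trailing zeros: 1, so the lowest set bit is bit 1 (value 2).

1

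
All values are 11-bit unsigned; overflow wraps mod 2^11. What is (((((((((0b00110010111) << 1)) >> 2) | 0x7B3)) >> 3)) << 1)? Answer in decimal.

0b00110010111 = 00110010111
→ << 1 (mod 2^11) → 01100101110 = 814
→ >> 2 → 00011001011 = 203
0x7B3 = 11110110011
→ | → 11111111011 = 2043
→ >> 3 → 00011111111 = 255
→ << 1 (mod 2^11) → 00111111110 = 510

510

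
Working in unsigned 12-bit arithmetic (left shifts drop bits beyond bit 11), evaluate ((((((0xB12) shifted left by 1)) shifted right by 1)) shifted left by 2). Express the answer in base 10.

3144

0xB12 = 101100010010
→ shifted left by 1 (mod 2^12) → 011000100100 = 1572
→ shifted right by 1 → 001100010010 = 786
→ shifted left by 2 (mod 2^12) → 110001001000 = 3144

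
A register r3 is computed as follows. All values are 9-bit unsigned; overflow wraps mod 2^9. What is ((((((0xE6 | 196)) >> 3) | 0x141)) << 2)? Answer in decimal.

372

0xE6 = 011100110
196 = 011000100
→ | → 011100110 = 230
→ >> 3 → 000011100 = 28
0x141 = 101000001
→ | → 101011101 = 349
→ << 2 (mod 2^9) → 101110100 = 372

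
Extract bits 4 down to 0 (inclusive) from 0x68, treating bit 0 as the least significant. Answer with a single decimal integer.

v = 0000001101000
Shift right by 0: 0000001101000
Mask low 5 bits: 01000 = 8

8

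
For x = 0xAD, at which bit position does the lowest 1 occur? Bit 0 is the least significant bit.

0

0xAD = 10101101
Trailing zeros: 0, so the lowest set bit is bit 0 (value 1).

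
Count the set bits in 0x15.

3

0x15 = 10101
Count the 1s: 1 + 1 + 1 = 3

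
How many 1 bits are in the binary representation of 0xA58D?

0xA58D = 1010010110001101
Count the 1s: 1 + 1 + 1 + 1 + 1 + 1 + 1 + 1 = 8

8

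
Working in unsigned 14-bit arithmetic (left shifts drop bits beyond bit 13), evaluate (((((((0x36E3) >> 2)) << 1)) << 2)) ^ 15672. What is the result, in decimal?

4344

0x36E3 = 11011011100011
→ >> 2 → 00110110111000 = 3512
→ << 1 (mod 2^14) → 01101101110000 = 7024
→ << 2 (mod 2^14) → 10110111000000 = 11712
15672 = 11110100111000
→ ^ → 01000011111000 = 4344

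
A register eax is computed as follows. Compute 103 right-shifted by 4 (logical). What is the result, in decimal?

103 = 1100111
shift right by 4 → 0000110 = 6
(equivalently, floor(103 / 16))

6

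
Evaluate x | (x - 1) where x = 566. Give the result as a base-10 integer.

567

x = 1000110110 = 566
x - 1 = 1000110101
OR    = 1000110111 = 567
(x | (x - 1) sets all bits below the lowest set bit.)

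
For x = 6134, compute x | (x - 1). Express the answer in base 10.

x = 1011111110110 = 6134
x - 1 = 1011111110101
OR    = 1011111110111 = 6135
(x | (x - 1) sets all bits below the lowest set bit.)

6135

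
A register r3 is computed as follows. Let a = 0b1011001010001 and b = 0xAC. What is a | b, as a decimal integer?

5885

a = 1011001010001
0xAC = 0000010101100
 OR → 1011011111101 = 5885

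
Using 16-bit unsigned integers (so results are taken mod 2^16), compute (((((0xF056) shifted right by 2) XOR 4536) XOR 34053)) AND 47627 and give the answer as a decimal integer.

43016

0xF056 = 1111000001010110
→ shifted right by 2 → 0011110000010101 = 15381
4536 = 0001000110111000
→ XOR → 0010110110101101 = 11693
34053 = 1000010100000101
→ XOR → 1010100010101000 = 43176
47627 = 1011101000001011
→ AND → 1010100000001000 = 43016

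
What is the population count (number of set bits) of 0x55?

0x55 = 1010101
Count the 1s: 1 + 1 + 1 + 1 = 4

4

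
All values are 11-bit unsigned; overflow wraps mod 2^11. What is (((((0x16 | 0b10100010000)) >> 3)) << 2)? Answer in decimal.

648

0x16 = 00000010110
0b10100010000 = 10100010000
→ | → 10100010110 = 1302
→ >> 3 → 00010100010 = 162
→ << 2 (mod 2^11) → 01010001000 = 648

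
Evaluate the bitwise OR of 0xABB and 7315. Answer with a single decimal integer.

0xABB = 0101010111011
7315 = 1110010010011
 OR → 1111010111011 = 7867

7867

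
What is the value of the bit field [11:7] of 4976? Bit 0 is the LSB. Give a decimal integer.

v = 1001101110000
Shift right by 7: 100110
Mask low 5 bits: 00110 = 6

6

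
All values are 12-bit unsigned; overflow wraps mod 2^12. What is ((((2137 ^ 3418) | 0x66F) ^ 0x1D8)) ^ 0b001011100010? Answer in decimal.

1109

2137 = 100001011001
3418 = 110101011010
→ ^ → 010100000011 = 1283
0x66F = 011001101111
→ | → 011101101111 = 1903
0x1D8 = 000111011000
→ ^ → 011010110111 = 1719
0b001011100010 = 001011100010
→ ^ → 010001010101 = 1109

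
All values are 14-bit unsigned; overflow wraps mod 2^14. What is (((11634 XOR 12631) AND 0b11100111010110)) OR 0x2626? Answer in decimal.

11634 = 10110101110010
12631 = 11000101010111
→ XOR → 01110000100101 = 7205
0b11100111010110 = 11100111010110
→ AND → 01100000000100 = 6148
0x2626 = 10011000100110
→ OR → 11111000100110 = 15910

15910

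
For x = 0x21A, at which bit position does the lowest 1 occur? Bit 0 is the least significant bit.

0x21A = 1000011010
Trailing zeros: 1, so the lowest set bit is bit 1 (value 2).

1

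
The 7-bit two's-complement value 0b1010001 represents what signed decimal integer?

pattern = 1010001 (MSB is 1 ⇒ negative)
Invert: 0101110, add 1 → 0101111 = 47, so the value is -47.
(Equivalently: 81 - 2^7 = 81 - 128 = -47.)

-47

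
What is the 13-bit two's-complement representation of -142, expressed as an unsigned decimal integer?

142 in 13 bits: 0000010001110
Invert: 1111101110001
Add 1:  1111101110010 = 8050
(Check: 2^13 - 142 = 8192 - 142 = 8050.)

8050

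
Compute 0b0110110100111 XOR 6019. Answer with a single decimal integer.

6692

a = 0110110100111
6019 = 1011110000011
XOR → 1101000100100 = 6692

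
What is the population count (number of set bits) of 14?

3

14 = 1110
Count the 1s: 1 + 1 + 1 = 3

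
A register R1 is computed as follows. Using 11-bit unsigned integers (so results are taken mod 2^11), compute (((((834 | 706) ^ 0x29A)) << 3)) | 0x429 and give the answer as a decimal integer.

834 = 01101000010
706 = 01011000010
→ | → 01111000010 = 962
0x29A = 01010011010
→ ^ → 00101011000 = 344
→ << 3 (mod 2^11) → 01011000000 = 704
0x429 = 10000101001
→ | → 11011101001 = 1769

1769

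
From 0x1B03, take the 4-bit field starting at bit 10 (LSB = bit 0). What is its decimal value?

6

v = 001101100000011
Shift right by 10: 00110
Mask low 4 bits: 0110 = 6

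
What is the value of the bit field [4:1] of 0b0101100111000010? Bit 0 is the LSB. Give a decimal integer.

1

v = 0101100111000010
Shift right by 1: 010110011100001
Mask low 4 bits: 0001 = 1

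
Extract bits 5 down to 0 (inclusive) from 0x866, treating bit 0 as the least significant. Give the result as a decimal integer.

38

v = 100001100110
Shift right by 0: 100001100110
Mask low 6 bits: 100110 = 38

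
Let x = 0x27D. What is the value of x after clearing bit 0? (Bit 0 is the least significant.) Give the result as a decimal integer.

x = 1001111101
bit 0 is currently 1; clear it via x & ~(1 << 0) = x & ~1
→ 1001111100 = 636

636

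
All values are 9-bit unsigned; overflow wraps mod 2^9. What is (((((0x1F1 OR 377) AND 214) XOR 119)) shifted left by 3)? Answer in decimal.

0x1F1 = 111110001
377 = 101111001
→ OR → 111111001 = 505
214 = 011010110
→ AND → 011010000 = 208
119 = 001110111
→ XOR → 010100111 = 167
→ shifted left by 3 (mod 2^9) → 100111000 = 312

312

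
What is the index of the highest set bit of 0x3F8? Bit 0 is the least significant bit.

0x3F8 = 1111111000
The topmost 1 is at position 9 (since 2^9 = 512 ≤ 1016 < 1024).

9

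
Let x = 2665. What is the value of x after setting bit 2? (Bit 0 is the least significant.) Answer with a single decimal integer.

x = 101001101001
bit 2 is currently 0; set it via x | (1 << 2) = x | 4
→ 101001101101 = 2669

2669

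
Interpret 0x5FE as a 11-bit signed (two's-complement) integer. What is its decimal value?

pattern = 10111111110 (MSB is 1 ⇒ negative)
Invert: 01000000001, add 1 → 01000000010 = 514, so the value is -514.
(Equivalently: 1534 - 2^11 = 1534 - 2048 = -514.)

-514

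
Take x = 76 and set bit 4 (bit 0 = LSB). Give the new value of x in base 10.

x = 001001100
bit 4 is currently 0; set it via x | (1 << 4) = x | 16
→ 001011100 = 92

92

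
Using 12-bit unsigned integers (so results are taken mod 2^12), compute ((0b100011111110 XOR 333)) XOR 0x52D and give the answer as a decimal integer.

0b100011111110 = 100011111110
333 = 000101001101
→ XOR → 100110110011 = 2483
0x52D = 010100101101
→ XOR → 110010011110 = 3230

3230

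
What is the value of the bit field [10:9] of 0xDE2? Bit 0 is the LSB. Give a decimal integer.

2

v = 110111100010
Shift right by 9: 110
Mask low 2 bits: 10 = 2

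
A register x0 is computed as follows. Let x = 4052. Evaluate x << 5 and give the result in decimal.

4052 = 00000111111010100
shift left by 5 → 11111101010000000 = 129664
(equivalently, 4052 × 2^5 = 4052 × 32)

129664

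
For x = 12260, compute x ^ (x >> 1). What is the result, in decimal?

x = 10111111100100 = 12260
x>>1 = 01011111110010
XOR  = 11100000010110 = 14358
(x ^ (x >> 1) gives the standard binary-reflected Gray code of x.)

14358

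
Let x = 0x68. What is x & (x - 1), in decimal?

x = 1101000 = 104
x - 1 = 1100111
AND   = 1100000 = 96
(x & (x - 1) clears the lowest set bit of x.)

96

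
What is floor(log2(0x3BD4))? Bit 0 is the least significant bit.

13

0x3BD4 = 11101111010100
The topmost 1 is at position 13 (since 2^13 = 8192 ≤ 15316 < 16384).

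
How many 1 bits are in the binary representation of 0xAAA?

6

0xAAA = 101010101010
Count the 1s: 1 + 1 + 1 + 1 + 1 + 1 = 6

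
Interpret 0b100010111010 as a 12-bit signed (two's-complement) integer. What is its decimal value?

pattern = 100010111010 (MSB is 1 ⇒ negative)
Invert: 011101000101, add 1 → 011101000110 = 1862, so the value is -1862.
(Equivalently: 2234 - 2^12 = 2234 - 4096 = -1862.)

-1862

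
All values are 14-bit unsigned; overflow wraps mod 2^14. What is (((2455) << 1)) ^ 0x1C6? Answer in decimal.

2455 = 00100110010111
→ << 1 (mod 2^14) → 01001100101110 = 4910
0x1C6 = 00000111000110
→ ^ → 01001011101000 = 4840

4840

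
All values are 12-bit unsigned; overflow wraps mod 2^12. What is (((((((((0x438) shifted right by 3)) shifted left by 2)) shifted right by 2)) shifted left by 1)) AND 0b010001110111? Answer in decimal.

0x438 = 010000111000
→ shifted right by 3 → 000010000111 = 135
→ shifted left by 2 (mod 2^12) → 001000011100 = 540
→ shifted right by 2 → 000010000111 = 135
→ shifted left by 1 (mod 2^12) → 000100001110 = 270
0b010001110111 = 010001110111
→ AND → 000000000110 = 6

6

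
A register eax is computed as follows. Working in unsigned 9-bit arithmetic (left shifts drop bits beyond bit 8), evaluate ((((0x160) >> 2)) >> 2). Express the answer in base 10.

0x160 = 101100000
→ >> 2 → 001011000 = 88
→ >> 2 → 000010110 = 22

22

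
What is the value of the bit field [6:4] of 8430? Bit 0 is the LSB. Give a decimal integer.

v = 0010000011101110
Shift right by 4: 001000001110
Mask low 3 bits: 110 = 6

6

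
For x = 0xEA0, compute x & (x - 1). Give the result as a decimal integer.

x = 111010100000 = 3744
x - 1 = 111010011111
AND   = 111010000000 = 3712
(x & (x - 1) clears the lowest set bit of x.)

3712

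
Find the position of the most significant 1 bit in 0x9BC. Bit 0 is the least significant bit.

11

0x9BC = 100110111100
The topmost 1 is at position 11 (since 2^11 = 2048 ≤ 2492 < 4096).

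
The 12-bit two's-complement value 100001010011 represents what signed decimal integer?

-1965

pattern = 100001010011 (MSB is 1 ⇒ negative)
Invert: 011110101100, add 1 → 011110101101 = 1965, so the value is -1965.
(Equivalently: 2131 - 2^12 = 2131 - 4096 = -1965.)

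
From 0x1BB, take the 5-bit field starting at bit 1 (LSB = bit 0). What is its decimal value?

v = 00110111011
Shift right by 1: 0011011101
Mask low 5 bits: 11101 = 29

29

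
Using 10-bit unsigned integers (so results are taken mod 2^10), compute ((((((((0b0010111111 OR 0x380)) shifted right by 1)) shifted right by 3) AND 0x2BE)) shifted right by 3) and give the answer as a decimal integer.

0b0010111111 = 0010111111
0x380 = 1110000000
→ OR → 1110111111 = 959
→ shifted right by 1 → 0111011111 = 479
→ shifted right by 3 → 0000111011 = 59
0x2BE = 1010111110
→ AND → 0000111010 = 58
→ shifted right by 3 → 0000000111 = 7

7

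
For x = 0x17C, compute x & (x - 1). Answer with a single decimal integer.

x = 101111100 = 380
x - 1 = 101111011
AND   = 101111000 = 376
(x & (x - 1) clears the lowest set bit of x.)

376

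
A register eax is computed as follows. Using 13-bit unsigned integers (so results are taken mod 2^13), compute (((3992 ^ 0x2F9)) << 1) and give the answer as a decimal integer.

6850

3992 = 0111110011000
0x2F9 = 0001011111001
→ ^ → 0110101100001 = 3425
→ << 1 (mod 2^13) → 1101011000010 = 6850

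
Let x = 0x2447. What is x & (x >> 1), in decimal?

3

x = 10010001000111 = 9287
x>>1 = 01001000100011
AND  = 00000000000011 = 3
(x & (x >> 1) has a 1 wherever x has two consecutive 1 bits.)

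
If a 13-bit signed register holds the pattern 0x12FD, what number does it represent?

pattern = 1001011111101 (MSB is 1 ⇒ negative)
Invert: 0110100000010, add 1 → 0110100000011 = 3331, so the value is -3331.
(Equivalently: 4861 - 2^13 = 4861 - 8192 = -3331.)

-3331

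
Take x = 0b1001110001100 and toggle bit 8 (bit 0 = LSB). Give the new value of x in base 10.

4748

x = 1001110001100
bit 8 is currently 1; toggle it via x ^ (1 << 8) = x ^ 256
→ 1001010001100 = 4748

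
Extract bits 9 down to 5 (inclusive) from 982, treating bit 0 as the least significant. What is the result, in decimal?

30

v = 1111010110
Shift right by 5: 11110
Mask low 5 bits: 11110 = 30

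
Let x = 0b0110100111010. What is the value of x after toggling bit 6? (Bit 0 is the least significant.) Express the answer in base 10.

x = 0110100111010
bit 6 is currently 0; toggle it via x ^ (1 << 6) = x ^ 64
→ 0110101111010 = 3450

3450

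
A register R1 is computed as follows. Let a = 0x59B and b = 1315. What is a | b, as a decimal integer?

1467

0x59B = 10110011011
1315 = 10100100011
 OR → 10110111011 = 1467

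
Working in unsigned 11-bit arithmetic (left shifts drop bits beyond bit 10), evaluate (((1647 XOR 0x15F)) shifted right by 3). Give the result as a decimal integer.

230

1647 = 11001101111
0x15F = 00101011111
→ XOR → 11100110000 = 1840
→ shifted right by 3 → 00011100110 = 230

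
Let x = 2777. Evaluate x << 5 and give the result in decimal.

88864

2777 = 00000101011011001
shift left by 5 → 10101101100100000 = 88864
(equivalently, 2777 × 2^5 = 2777 × 32)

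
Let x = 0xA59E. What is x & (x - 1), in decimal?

x = 1010010110011110 = 42398
x - 1 = 1010010110011101
AND   = 1010010110011100 = 42396
(x & (x - 1) clears the lowest set bit of x.)

42396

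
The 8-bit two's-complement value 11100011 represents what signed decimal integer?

-29

pattern = 11100011 (MSB is 1 ⇒ negative)
Invert: 00011100, add 1 → 00011101 = 29, so the value is -29.
(Equivalently: 227 - 2^8 = 227 - 256 = -29.)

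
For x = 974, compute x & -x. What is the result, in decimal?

2

x = 1111001110 = 974
-x (two's complement) = …0000110010
AND   = 0000000010 = 2
(x & -x isolates the lowest set bit of x.)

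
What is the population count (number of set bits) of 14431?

14431 = 11100001011111
Count the 1s: 1 + 1 + 1 + 1 + 1 + 1 + 1 + 1 + 1 = 9

9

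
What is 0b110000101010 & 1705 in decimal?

a = 110000101010
1705 = 011010101001
AND → 010000101000 = 1064

1064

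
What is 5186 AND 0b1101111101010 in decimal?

4162

5186 = 1010001000010
b = 1101111101010
AND → 1000001000010 = 4162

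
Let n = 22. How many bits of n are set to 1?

22 = 10110
Count the 1s: 1 + 1 + 1 = 3

3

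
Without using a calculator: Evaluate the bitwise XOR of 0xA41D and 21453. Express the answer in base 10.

63440

0xA41D = 1010010000011101
21453 = 0101001111001101
XOR → 1111011111010000 = 63440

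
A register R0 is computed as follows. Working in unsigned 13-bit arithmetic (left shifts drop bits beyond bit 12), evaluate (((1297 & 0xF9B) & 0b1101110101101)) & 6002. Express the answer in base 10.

256

1297 = 0010100010001
0xF9B = 0111110011011
→ & → 0010100010001 = 1297
0b1101110101101 = 1101110101101
→ & → 0000100000001 = 257
6002 = 1011101110010
→ & → 0000100000000 = 256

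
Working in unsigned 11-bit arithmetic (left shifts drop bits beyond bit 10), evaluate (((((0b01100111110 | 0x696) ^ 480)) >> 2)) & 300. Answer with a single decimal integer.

0b01100111110 = 01100111110
0x696 = 11010010110
→ | → 11110111110 = 1982
480 = 00111100000
→ ^ → 11001011110 = 1630
→ >> 2 → 00110010111 = 407
300 = 00100101100
→ & → 00100000100 = 260

260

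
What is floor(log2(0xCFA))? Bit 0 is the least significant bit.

11

0xCFA = 110011111010
The topmost 1 is at position 11 (since 2^11 = 2048 ≤ 3322 < 4096).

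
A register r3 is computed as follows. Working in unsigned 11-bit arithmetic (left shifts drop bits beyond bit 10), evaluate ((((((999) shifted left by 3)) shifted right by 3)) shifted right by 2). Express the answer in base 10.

999 = 01111100111
→ shifted left by 3 (mod 2^11) → 11100111000 = 1848
→ shifted right by 3 → 00011100111 = 231
→ shifted right by 2 → 00000111001 = 57

57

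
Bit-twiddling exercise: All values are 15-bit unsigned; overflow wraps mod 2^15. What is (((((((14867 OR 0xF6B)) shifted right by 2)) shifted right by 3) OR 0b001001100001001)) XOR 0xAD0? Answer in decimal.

14867 = 011101000010011
0xF6B = 000111101101011
→ OR → 011111101111011 = 16251
→ shifted right by 2 → 000111111011110 = 4062
→ shifted right by 3 → 000000111111011 = 507
0b001001100001001 = 001001100001001
→ OR → 001001111111011 = 5115
0xAD0 = 000101011010000
→ XOR → 001100100101011 = 6443

6443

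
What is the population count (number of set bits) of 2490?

2490 = 100110111010
Count the 1s: 1 + 1 + 1 + 1 + 1 + 1 + 1 = 7

7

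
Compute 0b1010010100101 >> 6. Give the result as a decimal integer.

x = 1010010100101
shift right by 6 → 0000001010010 = 82
(equivalently, floor(5285 / 64))

82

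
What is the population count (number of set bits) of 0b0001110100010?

5

n = 1110100010
Count the 1s: 1 + 1 + 1 + 1 + 1 = 5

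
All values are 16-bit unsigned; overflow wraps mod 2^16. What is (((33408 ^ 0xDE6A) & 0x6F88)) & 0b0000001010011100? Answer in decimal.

33408 = 1000001010000000
0xDE6A = 1101111001101010
→ ^ → 0101110011101010 = 23786
0x6F88 = 0110111110001000
→ & → 0100110010001000 = 19592
0b0000001010011100 = 0000001010011100
→ & → 0000000010001000 = 136

136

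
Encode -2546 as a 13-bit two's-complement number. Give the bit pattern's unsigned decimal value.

5646

2546 in 13 bits: 0100111110010
Invert: 1011000001101
Add 1:  1011000001110 = 5646
(Check: 2^13 - 2546 = 8192 - 2546 = 5646.)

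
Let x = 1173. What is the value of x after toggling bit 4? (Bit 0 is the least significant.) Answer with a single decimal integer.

1157

x = 10010010101
bit 4 is currently 1; toggle it via x ^ (1 << 4) = x ^ 16
→ 10010000101 = 1157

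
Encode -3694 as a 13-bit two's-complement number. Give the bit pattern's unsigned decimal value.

4498

3694 in 13 bits: 0111001101110
Invert: 1000110010001
Add 1:  1000110010010 = 4498
(Check: 2^13 - 3694 = 8192 - 3694 = 4498.)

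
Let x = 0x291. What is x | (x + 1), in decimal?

659

x = 1010010001 = 657
x + 1 = 1010010010
OR    = 1010010011 = 659
(x | (x + 1) sets the lowest cleared bit.)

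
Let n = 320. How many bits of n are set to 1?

2

320 = 101000000
Count the 1s: 1 + 1 = 2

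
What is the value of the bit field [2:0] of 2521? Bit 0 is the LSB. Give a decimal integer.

1

v = 00100111011001
Shift right by 0: 00100111011001
Mask low 3 bits: 001 = 1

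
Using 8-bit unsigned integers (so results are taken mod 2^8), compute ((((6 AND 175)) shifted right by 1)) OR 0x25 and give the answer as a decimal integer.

39

6 = 00000110
175 = 10101111
→ AND → 00000110 = 6
→ shifted right by 1 → 00000011 = 3
0x25 = 00100101
→ OR → 00100111 = 39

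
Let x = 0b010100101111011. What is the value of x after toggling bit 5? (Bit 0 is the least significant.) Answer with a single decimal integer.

x = 010100101111011
bit 5 is currently 1; toggle it via x ^ (1 << 5) = x ^ 32
→ 010100101011011 = 10587

10587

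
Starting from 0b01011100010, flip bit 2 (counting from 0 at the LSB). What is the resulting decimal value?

x = 01011100010
bit 2 is currently 0; toggle it via x ^ (1 << 2) = x ^ 4
→ 01011100110 = 742

742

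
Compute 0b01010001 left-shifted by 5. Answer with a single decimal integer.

x = 000001010001
shift left by 5 → 101000100000 = 2592
(equivalently, 81 × 2^5 = 81 × 32)

2592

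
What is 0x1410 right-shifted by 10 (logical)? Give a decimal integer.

5

0x1410 = 1010000010000
shift right by 10 → 0000000000101 = 5
(equivalently, floor(5136 / 1024))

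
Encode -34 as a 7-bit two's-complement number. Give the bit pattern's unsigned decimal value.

34 in 7 bits: 0100010
Invert: 1011101
Add 1:  1011110 = 94
(Check: 2^7 - 34 = 128 - 34 = 94.)

94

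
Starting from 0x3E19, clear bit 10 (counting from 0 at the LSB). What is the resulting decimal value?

x = 11111000011001
bit 10 is currently 1; clear it via x & ~(1 << 10) = x & ~1024
→ 11101000011001 = 14873

14873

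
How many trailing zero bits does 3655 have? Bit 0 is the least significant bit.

3655 = 111001000111
Trailing zeros: 0, so the lowest set bit is bit 0 (value 1).

0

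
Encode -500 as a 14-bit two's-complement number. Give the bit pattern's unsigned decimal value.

15884

500 in 14 bits: 00000111110100
Invert: 11111000001011
Add 1:  11111000001100 = 15884
(Check: 2^14 - 500 = 16384 - 500 = 15884.)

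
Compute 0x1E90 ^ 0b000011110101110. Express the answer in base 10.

0x1E90 = 1111010010000
b = 0011110101110
XOR → 1100100111110 = 6462

6462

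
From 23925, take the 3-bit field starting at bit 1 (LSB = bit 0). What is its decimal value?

2

v = 101110101110101
Shift right by 1: 10111010111010
Mask low 3 bits: 010 = 2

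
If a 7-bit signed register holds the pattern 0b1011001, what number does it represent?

pattern = 1011001 (MSB is 1 ⇒ negative)
Invert: 0100110, add 1 → 0100111 = 39, so the value is -39.
(Equivalently: 89 - 2^7 = 89 - 128 = -39.)

-39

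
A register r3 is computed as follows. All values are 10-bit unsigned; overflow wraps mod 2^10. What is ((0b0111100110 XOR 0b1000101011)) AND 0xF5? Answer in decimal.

197

0b0111100110 = 0111100110
0b1000101011 = 1000101011
→ XOR → 1111001101 = 973
0xF5 = 0011110101
→ AND → 0011000101 = 197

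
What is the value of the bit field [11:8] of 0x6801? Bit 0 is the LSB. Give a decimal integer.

v = 110100000000001
Shift right by 8: 1101000
Mask low 4 bits: 1000 = 8

8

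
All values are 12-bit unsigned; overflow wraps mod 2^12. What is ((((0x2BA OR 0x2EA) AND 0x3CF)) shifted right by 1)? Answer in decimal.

357

0x2BA = 001010111010
0x2EA = 001011101010
→ OR → 001011111010 = 762
0x3CF = 001111001111
→ AND → 001011001010 = 714
→ shifted right by 1 → 000101100101 = 357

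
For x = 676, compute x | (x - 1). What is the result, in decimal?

679

x = 1010100100 = 676
x - 1 = 1010100011
OR    = 1010100111 = 679
(x | (x - 1) sets all bits below the lowest set bit.)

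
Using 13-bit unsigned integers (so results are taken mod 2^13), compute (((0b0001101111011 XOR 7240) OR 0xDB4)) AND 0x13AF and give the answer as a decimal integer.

0b0001101111011 = 0001101111011
7240 = 1110001001000
→ XOR → 1111100110011 = 7987
0xDB4 = 0110110110100
→ OR → 1111110110111 = 8119
0x13AF = 1001110101111
→ AND → 1001110100111 = 5031

5031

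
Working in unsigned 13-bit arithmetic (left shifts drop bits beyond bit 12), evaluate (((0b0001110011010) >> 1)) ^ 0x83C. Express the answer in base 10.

0b0001110011010 = 0001110011010
→ >> 1 → 0000111001101 = 461
0x83C = 0100000111100
→ ^ → 0100111110001 = 2545

2545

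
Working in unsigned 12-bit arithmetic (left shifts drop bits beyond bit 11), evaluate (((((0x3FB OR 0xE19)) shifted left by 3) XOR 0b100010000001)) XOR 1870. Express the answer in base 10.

23

0x3FB = 001111111011
0xE19 = 111000011001
→ OR → 111111111011 = 4091
→ shifted left by 3 (mod 2^12) → 111111011000 = 4056
0b100010000001 = 100010000001
→ XOR → 011101011001 = 1881
1870 = 011101001110
→ XOR → 000000010111 = 23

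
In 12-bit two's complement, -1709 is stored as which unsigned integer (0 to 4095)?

1709 in 12 bits: 011010101101
Invert: 100101010010
Add 1:  100101010011 = 2387
(Check: 2^12 - 1709 = 4096 - 1709 = 2387.)

2387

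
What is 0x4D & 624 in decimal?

64

0x4D = 0001001101
624 = 1001110000
AND → 0001000000 = 64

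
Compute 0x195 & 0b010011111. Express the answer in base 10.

149

0x195 = 110010101
b = 010011111
AND → 010010101 = 149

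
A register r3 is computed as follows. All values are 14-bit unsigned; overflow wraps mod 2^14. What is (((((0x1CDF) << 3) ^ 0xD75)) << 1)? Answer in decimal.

0x1CDF = 01110011011111
→ << 3 (mod 2^14) → 10011011111000 = 9976
0xD75 = 00110101110101
→ ^ → 10101110001101 = 11149
→ << 1 (mod 2^14) → 01011100011010 = 5914

5914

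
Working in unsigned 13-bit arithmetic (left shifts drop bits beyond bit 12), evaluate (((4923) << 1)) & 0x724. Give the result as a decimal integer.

4923 = 1001100111011
→ << 1 (mod 2^13) → 0011001110110 = 1654
0x724 = 0011100100100
→ & → 0011000100100 = 1572

1572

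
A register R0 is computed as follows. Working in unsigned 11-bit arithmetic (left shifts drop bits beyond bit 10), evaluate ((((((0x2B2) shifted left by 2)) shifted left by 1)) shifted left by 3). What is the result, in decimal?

1152

0x2B2 = 01010110010
→ shifted left by 2 (mod 2^11) → 01011001000 = 712
→ shifted left by 1 (mod 2^11) → 10110010000 = 1424
→ shifted left by 3 (mod 2^11) → 10010000000 = 1152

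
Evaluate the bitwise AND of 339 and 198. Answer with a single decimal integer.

339 = 101010011
198 = 011000110
AND → 001000010 = 66

66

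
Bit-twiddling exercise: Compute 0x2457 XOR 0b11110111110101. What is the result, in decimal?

6562

0x2457 = 10010001010111
b = 11110111110101
XOR → 01100110100010 = 6562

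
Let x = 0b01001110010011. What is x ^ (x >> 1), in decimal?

6746

x = 1001110010011 = 5011
x>>1 = 0100111001001
XOR  = 1101001011010 = 6746
(x ^ (x >> 1) gives the standard binary-reflected Gray code of x.)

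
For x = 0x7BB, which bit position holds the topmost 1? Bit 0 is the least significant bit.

0x7BB = 11110111011
The topmost 1 is at position 10 (since 2^10 = 1024 ≤ 1979 < 2048).

10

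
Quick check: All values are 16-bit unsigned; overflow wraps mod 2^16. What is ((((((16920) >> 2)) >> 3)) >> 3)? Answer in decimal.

66

16920 = 0100001000011000
→ >> 2 → 0001000010000110 = 4230
→ >> 3 → 0000001000010000 = 528
→ >> 3 → 0000000001000010 = 66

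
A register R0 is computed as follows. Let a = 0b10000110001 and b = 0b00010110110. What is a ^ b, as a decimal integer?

1159

a = 10000110001
b = 00010110110
XOR → 10010000111 = 1159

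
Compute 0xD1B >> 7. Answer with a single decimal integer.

0xD1B = 110100011011
shift right by 7 → 000000011010 = 26
(equivalently, floor(3355 / 128))

26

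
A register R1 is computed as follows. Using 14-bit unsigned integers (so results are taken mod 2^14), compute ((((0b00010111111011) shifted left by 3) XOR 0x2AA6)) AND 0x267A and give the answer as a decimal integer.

1146

0b00010111111011 = 00010111111011
→ shifted left by 3 (mod 2^14) → 10111111011000 = 12248
0x2AA6 = 10101010100110
→ XOR → 00010101111110 = 1406
0x267A = 10011001111010
→ AND → 00010001111010 = 1146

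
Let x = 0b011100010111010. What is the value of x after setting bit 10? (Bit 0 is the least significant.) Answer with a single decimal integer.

15546

x = 011100010111010
bit 10 is currently 0; set it via x | (1 << 10) = x | 1024
→ 011110010111010 = 15546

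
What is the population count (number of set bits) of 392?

3

392 = 110001000
Count the 1s: 1 + 1 + 1 = 3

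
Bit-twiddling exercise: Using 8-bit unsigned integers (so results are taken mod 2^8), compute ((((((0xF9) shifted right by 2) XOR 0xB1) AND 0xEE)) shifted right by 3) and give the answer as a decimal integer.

17

0xF9 = 11111001
→ shifted right by 2 → 00111110 = 62
0xB1 = 10110001
→ XOR → 10001111 = 143
0xEE = 11101110
→ AND → 10001110 = 142
→ shifted right by 3 → 00010001 = 17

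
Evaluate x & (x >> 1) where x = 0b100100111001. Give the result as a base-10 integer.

x = 100100111001 = 2361
x>>1 = 010010011100
AND  = 000000011000 = 24
(x & (x >> 1) has a 1 wherever x has two consecutive 1 bits.)

24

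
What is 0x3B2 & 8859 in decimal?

658

0x3B2 = 00001110110010
8859 = 10001010011011
AND → 00001010010010 = 658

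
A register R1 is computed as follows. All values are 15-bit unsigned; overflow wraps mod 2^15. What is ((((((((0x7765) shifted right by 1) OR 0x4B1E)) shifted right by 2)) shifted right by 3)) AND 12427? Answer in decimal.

137

0x7765 = 111011101100101
→ shifted right by 1 → 011101110110010 = 15282
0x4B1E = 100101100011110
→ OR → 111101110111110 = 31678
→ shifted right by 2 → 001111011101111 = 7919
→ shifted right by 3 → 000001111011101 = 989
12427 = 011000010001011
→ AND → 000000010001001 = 137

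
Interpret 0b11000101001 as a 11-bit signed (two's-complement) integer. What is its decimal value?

pattern = 11000101001 (MSB is 1 ⇒ negative)
Invert: 00111010110, add 1 → 00111010111 = 471, so the value is -471.
(Equivalently: 1577 - 2^11 = 1577 - 2048 = -471.)

-471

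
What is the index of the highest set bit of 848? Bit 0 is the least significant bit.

9

848 = 1101010000
The topmost 1 is at position 9 (since 2^9 = 512 ≤ 848 < 1024).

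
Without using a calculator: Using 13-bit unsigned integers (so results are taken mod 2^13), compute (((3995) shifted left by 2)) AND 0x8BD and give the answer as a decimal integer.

3995 = 0111110011011
→ shifted left by 2 (mod 2^13) → 1111001101100 = 7788
0x8BD = 0100010111101
→ AND → 0100000101100 = 2092

2092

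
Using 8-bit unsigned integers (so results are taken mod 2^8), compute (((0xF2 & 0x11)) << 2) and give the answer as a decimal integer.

0xF2 = 11110010
0x11 = 00010001
→ & → 00010000 = 16
→ << 2 (mod 2^8) → 01000000 = 64

64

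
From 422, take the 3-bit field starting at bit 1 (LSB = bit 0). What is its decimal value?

3

v = 0110100110
Shift right by 1: 011010011
Mask low 3 bits: 011 = 3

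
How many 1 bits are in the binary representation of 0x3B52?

8

0x3B52 = 11101101010010
Count the 1s: 1 + 1 + 1 + 1 + 1 + 1 + 1 + 1 = 8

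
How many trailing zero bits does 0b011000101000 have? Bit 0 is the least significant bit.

0b011000101000 = 11000101000
Trailing zeros: 3, so the lowest set bit is bit 3 (value 8).

3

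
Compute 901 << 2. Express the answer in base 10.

901 = 001110000101
shift left by 2 → 111000010100 = 3604
(equivalently, 901 × 2^2 = 901 × 4)

3604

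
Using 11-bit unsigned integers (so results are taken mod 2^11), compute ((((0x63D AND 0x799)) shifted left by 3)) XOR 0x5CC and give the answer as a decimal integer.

0x63D = 11000111101
0x799 = 11110011001
→ AND → 11000011001 = 1561
→ shifted left by 3 (mod 2^11) → 00011001000 = 200
0x5CC = 10111001100
→ XOR → 10100000100 = 1284

1284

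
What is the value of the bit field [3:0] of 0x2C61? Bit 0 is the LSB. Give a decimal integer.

v = 010110001100001
Shift right by 0: 010110001100001
Mask low 4 bits: 0001 = 1

1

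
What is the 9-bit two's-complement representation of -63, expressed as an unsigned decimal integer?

63 in 9 bits: 000111111
Invert: 111000000
Add 1:  111000001 = 449
(Check: 2^9 - 63 = 512 - 63 = 449.)

449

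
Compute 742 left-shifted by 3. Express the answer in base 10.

742 = 0001011100110
shift left by 3 → 1011100110000 = 5936
(equivalently, 742 × 2^3 = 742 × 8)

5936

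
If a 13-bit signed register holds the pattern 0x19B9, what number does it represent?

-1607

pattern = 1100110111001 (MSB is 1 ⇒ negative)
Invert: 0011001000110, add 1 → 0011001000111 = 1607, so the value is -1607.
(Equivalently: 6585 - 2^13 = 6585 - 8192 = -1607.)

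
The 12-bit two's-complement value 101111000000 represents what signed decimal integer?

-1088

pattern = 101111000000 (MSB is 1 ⇒ negative)
Invert: 010000111111, add 1 → 010001000000 = 1088, so the value is -1088.
(Equivalently: 3008 - 2^12 = 3008 - 4096 = -1088.)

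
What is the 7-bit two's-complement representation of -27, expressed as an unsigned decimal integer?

101

27 in 7 bits: 0011011
Invert: 1100100
Add 1:  1100101 = 101
(Check: 2^7 - 27 = 128 - 27 = 101.)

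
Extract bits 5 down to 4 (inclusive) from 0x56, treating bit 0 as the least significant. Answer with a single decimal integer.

1

v = 01010110
Shift right by 4: 0101
Mask low 2 bits: 01 = 1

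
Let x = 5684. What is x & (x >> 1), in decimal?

528

x = 1011000110100 = 5684
x>>1 = 0101100011010
AND  = 0001000010000 = 528
(x & (x >> 1) has a 1 wherever x has two consecutive 1 bits.)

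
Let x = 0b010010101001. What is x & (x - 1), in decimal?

1192

x = 10010101001 = 1193
x - 1 = 10010101000
AND   = 10010101000 = 1192
(x & (x - 1) clears the lowest set bit of x.)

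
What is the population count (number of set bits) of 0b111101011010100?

9

n = 111101011010100
Count the 1s: 1 + 1 + 1 + 1 + 1 + 1 + 1 + 1 + 1 = 9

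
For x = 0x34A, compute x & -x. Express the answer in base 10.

2

x = 1101001010 = 842
-x (two's complement) = …0010110110
AND   = 0000000010 = 2
(x & -x isolates the lowest set bit of x.)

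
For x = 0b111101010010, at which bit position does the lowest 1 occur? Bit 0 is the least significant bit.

0b111101010010 = 111101010010
Trailing zeros: 1, so the lowest set bit is bit 1 (value 2).

1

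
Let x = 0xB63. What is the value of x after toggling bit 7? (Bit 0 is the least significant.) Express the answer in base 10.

x = 0101101100011
bit 7 is currently 0; toggle it via x ^ (1 << 7) = x ^ 128
→ 0101111100011 = 3043

3043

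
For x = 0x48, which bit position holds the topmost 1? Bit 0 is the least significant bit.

0x48 = 1001000
The topmost 1 is at position 6 (since 2^6 = 64 ≤ 72 < 128).

6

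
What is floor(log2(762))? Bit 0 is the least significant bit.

9

762 = 1011111010
The topmost 1 is at position 9 (since 2^9 = 512 ≤ 762 < 1024).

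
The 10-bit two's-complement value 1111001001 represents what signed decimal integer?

pattern = 1111001001 (MSB is 1 ⇒ negative)
Invert: 0000110110, add 1 → 0000110111 = 55, so the value is -55.
(Equivalently: 969 - 2^10 = 969 - 1024 = -55.)

-55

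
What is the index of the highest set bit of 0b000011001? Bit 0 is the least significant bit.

0b000011001 = 11001
The topmost 1 is at position 4 (since 2^4 = 16 ≤ 25 < 32).

4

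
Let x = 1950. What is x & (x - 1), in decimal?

x = 11110011110 = 1950
x - 1 = 11110011101
AND   = 11110011100 = 1948
(x & (x - 1) clears the lowest set bit of x.)

1948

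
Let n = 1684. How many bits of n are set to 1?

1684 = 11010010100
Count the 1s: 1 + 1 + 1 + 1 + 1 = 5

5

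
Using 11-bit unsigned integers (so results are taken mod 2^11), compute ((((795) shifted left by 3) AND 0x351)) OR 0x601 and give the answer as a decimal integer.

795 = 01100011011
→ shifted left by 3 (mod 2^11) → 00011011000 = 216
0x351 = 01101010001
→ AND → 00001010000 = 80
0x601 = 11000000001
→ OR → 11001010001 = 1617

1617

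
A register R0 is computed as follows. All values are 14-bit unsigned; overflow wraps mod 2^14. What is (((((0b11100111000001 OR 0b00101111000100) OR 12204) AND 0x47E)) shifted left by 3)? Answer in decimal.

0b11100111000001 = 11100111000001
0b00101111000100 = 00101111000100
→ OR → 11101111000101 = 15301
12204 = 10111110101100
→ OR → 11111111101101 = 16365
0x47E = 00010001111110
→ AND → 00010001101100 = 1132
→ shifted left by 3 (mod 2^14) → 10001101100000 = 9056

9056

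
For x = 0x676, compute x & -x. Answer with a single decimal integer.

2

x = 11001110110 = 1654
-x (two's complement) = …00110001010
AND   = 00000000010 = 2
(x & -x isolates the lowest set bit of x.)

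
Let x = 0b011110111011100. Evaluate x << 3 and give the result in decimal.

126688

x = 00011110111011100
shift left by 3 → 11110111011100000 = 126688
(equivalently, 15836 × 2^3 = 15836 × 8)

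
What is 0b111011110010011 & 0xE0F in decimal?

a = 111011110010011
0xE0F = 000111000001111
AND → 000011000000011 = 1539

1539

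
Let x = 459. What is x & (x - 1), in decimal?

x = 111001011 = 459
x - 1 = 111001010
AND   = 111001010 = 458
(x & (x - 1) clears the lowest set bit of x.)

458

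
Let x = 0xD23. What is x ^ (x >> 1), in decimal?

x = 110100100011 = 3363
x>>1 = 011010010001
XOR  = 101110110010 = 2994
(x ^ (x >> 1) gives the standard binary-reflected Gray code of x.)

2994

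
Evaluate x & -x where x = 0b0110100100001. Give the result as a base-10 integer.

1

x = 110100100001 = 3361
-x (two's complement) = …001011011111
AND   = 000000000001 = 1
(x & -x isolates the lowest set bit of x.)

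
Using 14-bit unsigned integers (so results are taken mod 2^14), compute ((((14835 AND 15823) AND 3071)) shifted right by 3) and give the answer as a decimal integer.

14835 = 11100111110011
15823 = 11110111001111
→ AND → 11100111000011 = 14787
3071 = 00101111111111
→ AND → 00100111000011 = 2499
→ shifted right by 3 → 00000100111000 = 312

312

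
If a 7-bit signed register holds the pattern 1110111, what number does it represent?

-9

pattern = 1110111 (MSB is 1 ⇒ negative)
Invert: 0001000, add 1 → 0001001 = 9, so the value is -9.
(Equivalently: 119 - 2^7 = 119 - 128 = -9.)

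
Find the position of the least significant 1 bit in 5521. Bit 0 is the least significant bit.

0

5521 = 1010110010001
Trailing zeros: 0, so the lowest set bit is bit 0 (value 1).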